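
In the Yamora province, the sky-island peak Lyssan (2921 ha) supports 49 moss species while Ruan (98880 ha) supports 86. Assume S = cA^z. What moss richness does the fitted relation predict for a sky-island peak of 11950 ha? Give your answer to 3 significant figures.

z = ln(86/49) / ln(98880/2921) = 0.5625 / 3.5220 = 0.1597
c = 49 / 2921^0.1597 = 49 / 3.577 = 13.7
S₃ = 13.7 × 11950^0.1597 = 13.7 × 4.48 ≈ 61.36

61.4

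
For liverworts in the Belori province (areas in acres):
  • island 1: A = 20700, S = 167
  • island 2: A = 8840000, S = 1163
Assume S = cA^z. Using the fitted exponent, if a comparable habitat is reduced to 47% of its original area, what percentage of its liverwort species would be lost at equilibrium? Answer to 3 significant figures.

z = ln(1163/167) / ln(8840000/20700) = 1.9408 / 6.0569 = 0.3204
S_new/S_old = (A_new/A_old)^z = 0.47^0.3204 = exp(0.3204 × -0.7550) = 0.7851
Fraction lost = 1 − 0.7851 = 0.2149

21.5%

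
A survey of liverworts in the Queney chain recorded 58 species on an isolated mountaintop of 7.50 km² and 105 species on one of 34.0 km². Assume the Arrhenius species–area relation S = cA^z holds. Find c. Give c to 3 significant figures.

26.3

z = ln(S₂/S₁) / ln(A₂/A₁) = ln(105/58) / ln(34/7.5) = 0.5935 / 1.5115 = 0.3927
c = S₁ / A₁^z = 58 / 7.5^0.3927 = 58 / 2.206 = 26.29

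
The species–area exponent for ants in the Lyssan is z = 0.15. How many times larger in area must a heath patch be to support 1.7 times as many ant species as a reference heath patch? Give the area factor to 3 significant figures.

34.4

(A₂/A₁)^0.15 = 1.7, so A₂/A₁ = 1.7^(1/0.15) = 1.7^6.667
ln(A₂/A₁) = ln 1.7 / 0.15 = 0.5306 / 0.15 = 3.5375
A₂/A₁ = e^3.5375 ≈ 34.38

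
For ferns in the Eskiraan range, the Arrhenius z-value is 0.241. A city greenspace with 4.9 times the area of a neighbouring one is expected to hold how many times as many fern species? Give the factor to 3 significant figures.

S₂/S₁ = (A₂/A₁)^z = 4.9^0.241
ln(S₂/S₁) = 0.241 × ln 4.9 = 0.241 × 1.5892 = 0.3830
S₂/S₁ = e^0.3830 ≈ 1.467

1.47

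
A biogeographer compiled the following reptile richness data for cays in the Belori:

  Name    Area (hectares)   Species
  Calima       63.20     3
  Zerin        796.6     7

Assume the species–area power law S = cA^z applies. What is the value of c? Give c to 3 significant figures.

z = ln(S₂/S₁) / ln(A₂/A₁) = ln(7/3) / ln(796.6/63.2) = 0.8473 / 2.5340 = 0.3344
c = S₁ / A₁^z = 3 / 63.2^0.3344 = 3 / 4 = 0.7499

0.750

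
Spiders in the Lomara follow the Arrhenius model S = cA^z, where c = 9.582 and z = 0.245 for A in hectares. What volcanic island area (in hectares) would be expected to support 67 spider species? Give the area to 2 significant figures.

2800 hectares

67 = 9.582 × A^0.245  ⇒  A^0.245 = 67/9.582 = 6.992
ln A = ln(6.992) / 0.245 = 1.9448 / 0.245 = 7.9380
A = e^7.9380 ≈ 2802 hectares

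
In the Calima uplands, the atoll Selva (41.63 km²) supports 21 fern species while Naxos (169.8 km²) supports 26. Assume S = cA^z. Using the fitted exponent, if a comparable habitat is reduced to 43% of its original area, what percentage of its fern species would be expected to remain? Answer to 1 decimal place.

z = ln(26/21) / ln(169.8/41.63) = 0.2136 / 1.4058 = 0.1519
S_new/S_old = (A_new/A_old)^z = 0.43^0.1519 = exp(0.1519 × -0.8440) = 0.8797

88.0%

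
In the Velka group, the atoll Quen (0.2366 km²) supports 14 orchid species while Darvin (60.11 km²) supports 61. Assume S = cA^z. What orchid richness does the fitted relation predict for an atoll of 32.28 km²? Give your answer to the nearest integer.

52

z = ln(61/14) / ln(60.11/0.2366) = 1.4718 / 5.5376 = 0.2658
c = 14 / 0.2366^0.2658 = 14 / 0.6817 = 20.54
S₃ = 20.54 × 32.28^0.2658 = 20.54 × 2.518 ≈ 51.71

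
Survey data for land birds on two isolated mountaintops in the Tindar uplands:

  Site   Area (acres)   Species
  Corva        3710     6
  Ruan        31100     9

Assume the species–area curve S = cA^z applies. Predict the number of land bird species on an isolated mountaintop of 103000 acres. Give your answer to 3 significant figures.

11.3

z = ln(9/6) / ln(31100/3710) = 0.4055 / 2.1262 = 0.1907
c = 6 / 3710^0.1907 = 6 / 4.794 = 1.252
S₃ = 1.252 × 103000^0.1907 = 1.252 × 9.036 ≈ 11.31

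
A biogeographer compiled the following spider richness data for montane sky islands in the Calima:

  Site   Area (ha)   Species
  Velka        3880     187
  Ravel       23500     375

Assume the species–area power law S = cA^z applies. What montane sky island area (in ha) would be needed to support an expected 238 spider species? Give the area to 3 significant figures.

7240 ha

z = ln(375/187) / ln(23500/3880) = 0.6958 / 1.8012 = 0.3863
c = 187 / 3880^0.3863 = 187 / 24.35 = 7.681
A = (238/7.681)^(1/0.3863) ⇒ ln A = ln(30.99)/0.3863 = 8.8879
A = e^8.8879 ≈ 7243 ha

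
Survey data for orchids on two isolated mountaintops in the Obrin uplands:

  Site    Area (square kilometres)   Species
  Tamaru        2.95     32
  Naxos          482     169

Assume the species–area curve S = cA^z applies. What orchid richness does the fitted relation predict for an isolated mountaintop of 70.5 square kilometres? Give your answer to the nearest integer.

z = ln(169/32) / ln(482/2.95) = 1.6642 / 5.0961 = 0.3266
c = 32 / 2.95^0.3266 = 32 / 1.424 = 22.48
S₃ = 22.48 × 70.5^0.3266 = 22.48 × 4.014 ≈ 90.21

90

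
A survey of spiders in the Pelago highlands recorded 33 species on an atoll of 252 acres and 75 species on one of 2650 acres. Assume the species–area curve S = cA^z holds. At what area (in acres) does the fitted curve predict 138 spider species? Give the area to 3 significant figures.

15200 acres

z = ln(75/33) / ln(2650/252) = 0.8210 / 2.3529 = 0.3489
c = 33 / 252^0.3489 = 33 / 6.885 = 4.793
A = (138/4.793)^(1/0.3489) ⇒ ln A = ln(28.79)/0.3489 = 9.6299
A = e^9.6299 ≈ 15212 acres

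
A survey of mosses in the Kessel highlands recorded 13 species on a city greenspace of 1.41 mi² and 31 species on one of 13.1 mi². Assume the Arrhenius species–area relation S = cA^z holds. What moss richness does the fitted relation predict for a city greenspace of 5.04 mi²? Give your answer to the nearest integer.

z = ln(31/13) / ln(13.1/1.41) = 0.8690 / 2.2290 = 0.3899
c = 13 / 1.41^0.3899 = 13 / 1.143 = 11.37
S₃ = 11.37 × 5.04^0.3899 = 11.37 × 1.879 ≈ 21.36

21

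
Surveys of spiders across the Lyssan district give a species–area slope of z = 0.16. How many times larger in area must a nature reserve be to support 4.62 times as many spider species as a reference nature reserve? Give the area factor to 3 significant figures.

14300

(A₂/A₁)^0.16 = 4.62, so A₂/A₁ = 4.62^(1/0.16) = 4.62^6.25
ln(A₂/A₁) = ln 4.62 / 0.16 = 1.5304 / 0.16 = 9.5650
A₂/A₁ = e^9.5650 ≈ 14256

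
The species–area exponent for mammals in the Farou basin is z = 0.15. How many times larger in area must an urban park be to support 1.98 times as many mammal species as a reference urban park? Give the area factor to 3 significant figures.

(A₂/A₁)^0.15 = 1.98, so A₂/A₁ = 1.98^(1/0.15) = 1.98^6.667
ln(A₂/A₁) = ln 1.98 / 0.15 = 0.6831 / 0.15 = 4.5540
A₂/A₁ = e^4.5540 ≈ 95.01

95.0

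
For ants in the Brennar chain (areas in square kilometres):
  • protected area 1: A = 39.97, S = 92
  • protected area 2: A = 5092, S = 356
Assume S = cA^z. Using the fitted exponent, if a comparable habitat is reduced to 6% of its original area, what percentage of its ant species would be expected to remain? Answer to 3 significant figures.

z = ln(356/92) / ln(5092/39.97) = 1.3531 / 4.8473 = 0.2792
S_new/S_old = (A_new/A_old)^z = 0.06^0.2792 = exp(0.2792 × -2.8134) = 0.4559

45.6%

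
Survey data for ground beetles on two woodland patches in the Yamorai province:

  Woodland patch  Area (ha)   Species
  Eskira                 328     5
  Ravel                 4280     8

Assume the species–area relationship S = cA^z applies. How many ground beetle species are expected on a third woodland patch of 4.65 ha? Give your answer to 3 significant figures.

z = ln(8/5) / ln(4280/328) = 0.4700 / 2.5687 = 0.1830
c = 5 / 328^0.1830 = 5 / 2.886 = 1.732
S₃ = 1.732 × 4.65^0.1830 = 1.732 × 1.325 ≈ 2.295

2.29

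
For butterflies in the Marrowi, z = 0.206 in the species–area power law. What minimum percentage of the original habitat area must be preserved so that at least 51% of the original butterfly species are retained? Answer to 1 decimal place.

3.8%

Need (A_new/A_old)^0.206 = 0.51, so A_new/A_old = 0.51^(1/0.206) = 0.51^4.854
ln(A_new/A_old) = ln 0.51 / 0.206 = -0.6733 / 0.206 = -3.2687
A_new/A_old = e^-3.2687 ≈ 0.03806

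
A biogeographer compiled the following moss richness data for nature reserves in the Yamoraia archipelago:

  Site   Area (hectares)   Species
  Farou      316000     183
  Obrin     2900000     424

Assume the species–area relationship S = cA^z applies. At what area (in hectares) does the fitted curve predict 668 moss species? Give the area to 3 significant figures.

z = ln(424/183) / ln(2900000/316000) = 0.8402 / 2.2167 = 0.3790
c = 183 / 316000^0.3790 = 183 / 121.5 = 1.506
A = (668/1.506)^(1/0.3790) ⇒ ln A = ln(443.6)/0.3790 = 16.0794
A = e^16.0794 ≈ 9620613 hectares

9620000 hectares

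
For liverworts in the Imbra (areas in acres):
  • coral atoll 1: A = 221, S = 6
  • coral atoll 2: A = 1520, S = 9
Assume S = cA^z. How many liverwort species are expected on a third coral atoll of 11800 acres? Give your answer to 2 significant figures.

14

z = ln(9/6) / ln(1520/221) = 0.4055 / 1.9283 = 0.2103
c = 6 / 221^0.2103 = 6 / 3.111 = 1.928
S₃ = 1.928 × 11800^0.2103 = 1.928 × 7.181 ≈ 13.85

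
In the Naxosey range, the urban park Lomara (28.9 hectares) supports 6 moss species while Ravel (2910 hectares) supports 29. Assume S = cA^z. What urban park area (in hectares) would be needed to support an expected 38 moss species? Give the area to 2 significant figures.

z = ln(29/6) / ln(2910/28.9) = 1.5755 / 4.6121 = 0.3416
c = 6 / 28.9^0.3416 = 6 / 3.155 = 1.901
A = (38/1.901)^(1/0.3416) ⇒ ln A = ln(19.98)/0.3416 = 8.7671
A = e^8.7671 ≈ 6420 hectares

6400 hectares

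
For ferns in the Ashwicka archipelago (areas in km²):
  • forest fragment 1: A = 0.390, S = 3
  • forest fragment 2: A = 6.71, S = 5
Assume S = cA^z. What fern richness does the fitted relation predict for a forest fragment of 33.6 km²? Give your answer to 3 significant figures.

6.68

z = ln(5/3) / ln(6.71/0.39) = 0.5108 / 2.8452 = 0.1795
c = 3 / 0.39^0.1795 = 3 / 0.8445 = 3.553
S₃ = 3.553 × 33.6^0.1795 = 3.553 × 1.879 ≈ 6.677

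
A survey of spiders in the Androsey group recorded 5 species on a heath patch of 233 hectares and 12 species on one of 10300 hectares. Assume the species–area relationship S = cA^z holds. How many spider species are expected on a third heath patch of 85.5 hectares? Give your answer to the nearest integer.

4

z = ln(12/5) / ln(10300/233) = 0.8755 / 3.7889 = 0.2311
c = 5 / 233^0.2311 = 5 / 3.524 = 1.419
S₃ = 1.419 × 85.5^0.2311 = 1.419 × 2.795 ≈ 3.966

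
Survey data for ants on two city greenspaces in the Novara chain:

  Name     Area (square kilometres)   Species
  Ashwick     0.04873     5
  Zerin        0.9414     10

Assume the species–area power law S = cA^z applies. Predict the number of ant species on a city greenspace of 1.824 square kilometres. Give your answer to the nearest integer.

z = ln(10/5) / ln(0.9414/0.04873) = 0.6931 / 2.9611 = 0.2341
c = 5 / 0.04873^0.2341 = 5 / 0.493 = 10.14
S₃ = 10.14 × 1.824^0.2341 = 10.14 × 1.151 ≈ 11.67

12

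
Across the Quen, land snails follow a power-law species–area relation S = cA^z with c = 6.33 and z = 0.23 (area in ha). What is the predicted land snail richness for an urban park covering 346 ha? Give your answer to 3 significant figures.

S = 6.33 × 346^0.23
ln S = ln 6.33 + 0.23 × ln 346 = 1.8453 + 0.23 × 5.8464 = 3.1900
S = e^3.1900 ≈ 24.29

24.3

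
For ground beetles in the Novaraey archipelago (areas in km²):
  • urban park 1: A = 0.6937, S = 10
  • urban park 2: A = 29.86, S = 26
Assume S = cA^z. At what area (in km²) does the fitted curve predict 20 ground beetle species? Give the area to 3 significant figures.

z = ln(26/10) / ln(29.86/0.6937) = 0.9555 / 3.7622 = 0.2540
c = 10 / 0.6937^0.2540 = 10 / 0.9113 = 10.97
A = (20/10.97)^(1/0.2540) ⇒ ln A = ln(1.823)/0.2540 = 2.3635
A = e^2.3635 ≈ 10.63 km²

10.6 km²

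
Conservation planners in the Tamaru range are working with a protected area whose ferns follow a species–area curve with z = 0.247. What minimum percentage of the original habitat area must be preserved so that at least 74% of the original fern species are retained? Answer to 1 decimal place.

Need (A_new/A_old)^0.247 = 0.74, so A_new/A_old = 0.74^(1/0.247) = 0.74^4.049
ln(A_new/A_old) = ln 0.74 / 0.247 = -0.3011 / 0.247 = -1.2190
A_new/A_old = e^-1.2190 ≈ 0.2955

29.6%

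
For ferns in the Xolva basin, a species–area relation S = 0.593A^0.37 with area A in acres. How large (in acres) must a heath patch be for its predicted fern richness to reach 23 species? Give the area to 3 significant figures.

19700 acres

23 = 0.593 × A^0.37  ⇒  A^0.37 = 23/0.593 = 38.79
ln A = ln(38.79) / 0.37 = 3.6581 / 0.37 = 9.8866
A = e^9.8866 ≈ 19666 acres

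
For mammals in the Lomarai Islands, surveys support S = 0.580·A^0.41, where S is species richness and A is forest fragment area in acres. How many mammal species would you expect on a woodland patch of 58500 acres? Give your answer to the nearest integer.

S = 0.58 × 58500^0.41 = 0.58 × 90.06 ≈ 52.24

52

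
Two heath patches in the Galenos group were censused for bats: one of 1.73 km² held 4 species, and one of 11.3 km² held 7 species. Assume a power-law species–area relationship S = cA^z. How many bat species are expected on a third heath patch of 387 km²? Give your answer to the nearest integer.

z = ln(7/4) / ln(11.3/1.73) = 0.5596 / 1.8767 = 0.2982
c = 4 / 1.73^0.2982 = 4 / 1.178 = 3.397
S₃ = 3.397 × 387^0.2982 = 3.397 × 5.911 ≈ 20.08

20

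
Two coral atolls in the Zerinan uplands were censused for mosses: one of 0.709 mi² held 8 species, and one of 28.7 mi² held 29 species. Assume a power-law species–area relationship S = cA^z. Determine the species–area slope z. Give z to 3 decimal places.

0.348

Taking logs: ln S = ln c + z ln A, so z = (ln S₂ − ln S₁)/(ln A₂ − ln A₁).
z = ln(29/8) / ln(28.7/0.709) = ln(3.625) / ln(40.48) = 1.2879 / 3.7008 = 0.3480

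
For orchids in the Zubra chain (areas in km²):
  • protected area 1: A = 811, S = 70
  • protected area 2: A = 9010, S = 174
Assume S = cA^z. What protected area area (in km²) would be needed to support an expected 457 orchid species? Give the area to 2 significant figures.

z = ln(174/70) / ln(9010/811) = 0.9106 / 2.4078 = 0.3782
c = 70 / 811^0.3782 = 70 / 12.59 = 5.559
A = (457/5.559)^(1/0.3782) ⇒ ln A = ln(82.21)/0.3782 = 11.6595
A = e^11.6595 ≈ 115790 km²

120000 km²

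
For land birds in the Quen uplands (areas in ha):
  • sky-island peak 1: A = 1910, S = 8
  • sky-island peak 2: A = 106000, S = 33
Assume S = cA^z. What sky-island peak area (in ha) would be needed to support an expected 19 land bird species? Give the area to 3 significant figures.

z = ln(33/8) / ln(106000/1910) = 1.4171 / 4.0163 = 0.3528
c = 8 / 1910^0.3528 = 8 / 14.38 = 0.5565
A = (19/0.5565)^(1/0.3528) ⇒ ln A = ln(34.14)/0.3528 = 10.0065
A = e^10.0065 ≈ 22170 ha

22200 ha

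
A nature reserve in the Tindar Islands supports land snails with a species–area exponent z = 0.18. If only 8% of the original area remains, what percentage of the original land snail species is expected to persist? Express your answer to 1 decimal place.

S_new/S_old = (A_new/A_old)^z = 0.08^0.18
= exp(0.18 × ln 0.08) = exp(0.18 × -2.5257) = exp(-0.4546) ≈ 0.6347

63.5%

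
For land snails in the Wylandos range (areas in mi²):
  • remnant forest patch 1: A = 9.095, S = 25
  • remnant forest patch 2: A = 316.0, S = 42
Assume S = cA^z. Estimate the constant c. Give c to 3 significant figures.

18.1

z = ln(S₂/S₁) / ln(A₂/A₁) = ln(42/25) / ln(316/9.095) = 0.5188 / 3.5480 = 0.1462
c = S₁ / A₁^z = 25 / 9.095^0.1462 = 25 / 1.381 = 18.1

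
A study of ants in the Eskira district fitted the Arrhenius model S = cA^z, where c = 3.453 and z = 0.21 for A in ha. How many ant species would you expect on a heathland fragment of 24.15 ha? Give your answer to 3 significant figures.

S = 3.453 × 24.15^0.21
ln S = ln 3.453 + 0.21 × ln 24.15 = 1.2392 + 0.21 × 3.1843 = 1.9079
S = e^1.9079 ≈ 6.739

6.74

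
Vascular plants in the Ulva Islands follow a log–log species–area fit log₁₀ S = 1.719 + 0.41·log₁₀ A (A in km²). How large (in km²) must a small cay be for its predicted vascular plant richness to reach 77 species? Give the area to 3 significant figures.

2.56 km²

77 = 52.36 × A^0.41  ⇒  A^0.41 = 77/52.36 = 1.471
ln A = ln(1.471) / 0.41 = 0.3857 / 0.41 = 0.9406
A = e^0.9406 ≈ 2.562 km²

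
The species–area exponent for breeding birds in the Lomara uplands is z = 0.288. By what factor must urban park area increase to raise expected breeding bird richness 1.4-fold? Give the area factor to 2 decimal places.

3.22

(A₂/A₁)^0.288 = 1.4, so A₂/A₁ = 1.4^(1/0.288) = 1.4^3.472
ln(A₂/A₁) = ln 1.4 / 0.288 = 0.3365 / 0.288 = 1.1683
A₂/A₁ = e^1.1683 ≈ 3.217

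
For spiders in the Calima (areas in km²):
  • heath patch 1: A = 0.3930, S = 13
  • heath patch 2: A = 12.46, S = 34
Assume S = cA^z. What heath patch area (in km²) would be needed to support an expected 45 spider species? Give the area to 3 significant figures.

34.1 km²

z = ln(34/13) / ln(12.46/0.393) = 0.9614 / 3.4565 = 0.2781
c = 13 / 0.393^0.2781 = 13 / 0.7712 = 16.86
A = (45/16.86)^(1/0.2781) ⇒ ln A = ln(2.67)/0.2781 = 3.5303
A = e^3.5303 ≈ 34.13 km²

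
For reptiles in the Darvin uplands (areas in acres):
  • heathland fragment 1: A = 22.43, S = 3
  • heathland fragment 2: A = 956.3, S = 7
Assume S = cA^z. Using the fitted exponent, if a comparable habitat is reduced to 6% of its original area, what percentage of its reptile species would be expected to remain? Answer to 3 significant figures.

53.0%

z = ln(7/3) / ln(956.3/22.43) = 0.8473 / 3.7527 = 0.2258
S_new/S_old = (A_new/A_old)^z = 0.06^0.2258 = exp(0.2258 × -2.8134) = 0.5298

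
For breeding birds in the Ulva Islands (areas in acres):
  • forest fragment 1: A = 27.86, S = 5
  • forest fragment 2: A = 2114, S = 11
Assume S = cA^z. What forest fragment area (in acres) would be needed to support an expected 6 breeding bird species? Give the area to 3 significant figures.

z = ln(11/5) / ln(2114/27.86) = 0.7885 / 4.3291 = 0.1821
c = 5 / 27.86^0.1821 = 5 / 1.833 = 2.728
A = (6/2.728)^(1/0.1821) ⇒ ln A = ln(2.2)/0.1821 = 4.3283
A = e^4.3283 ≈ 75.81 acres

75.8 acres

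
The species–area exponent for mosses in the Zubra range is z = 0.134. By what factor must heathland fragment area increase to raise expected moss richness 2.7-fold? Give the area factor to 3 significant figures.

(A₂/A₁)^0.134 = 2.7, so A₂/A₁ = 2.7^(1/0.134) = 2.7^7.463
ln(A₂/A₁) = ln 2.7 / 0.134 = 0.9933 / 0.134 = 7.4123
A₂/A₁ = e^7.4123 ≈ 1656

1660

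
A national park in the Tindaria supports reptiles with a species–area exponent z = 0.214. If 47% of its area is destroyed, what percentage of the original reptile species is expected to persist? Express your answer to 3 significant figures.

87.3%

S_new/S_old = (A_new/A_old)^z = 0.53^0.214
= exp(0.214 × ln 0.53) = exp(0.214 × -0.6349) = exp(-0.1359) ≈ 0.873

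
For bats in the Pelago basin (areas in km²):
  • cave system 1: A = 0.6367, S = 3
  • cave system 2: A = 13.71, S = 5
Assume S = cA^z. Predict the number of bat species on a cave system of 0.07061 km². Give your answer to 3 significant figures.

z = ln(5/3) / ln(13.71/0.6367) = 0.5108 / 3.0696 = 0.1664
c = 3 / 0.6367^0.1664 = 3 / 0.9276 = 3.234
S₃ = 3.234 × 0.07061^0.1664 = 3.234 × 0.6433 ≈ 2.081

2.08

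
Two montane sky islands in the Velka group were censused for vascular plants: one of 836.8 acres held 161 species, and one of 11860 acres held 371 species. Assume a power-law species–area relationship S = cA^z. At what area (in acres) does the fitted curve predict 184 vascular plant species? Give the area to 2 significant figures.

z = ln(371/161) / ln(11860/836.8) = 0.8348 / 2.6513 = 0.3149
c = 161 / 836.8^0.3149 = 161 / 8.322 = 19.35
A = (184/19.35)^(1/0.3149) ⇒ ln A = ln(9.511)/0.3149 = 7.1537
A = e^7.1537 ≈ 1279 acres

1300 acres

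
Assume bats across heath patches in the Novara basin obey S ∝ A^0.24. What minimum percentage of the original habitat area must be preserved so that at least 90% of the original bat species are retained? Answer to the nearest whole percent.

64%

Need (A_new/A_old)^0.24 = 0.9, so A_new/A_old = 0.9^(1/0.24) = 0.9^4.167
ln(A_new/A_old) = ln 0.9 / 0.24 = -0.1054 / 0.24 = -0.4390
A_new/A_old = e^-0.4390 ≈ 0.6447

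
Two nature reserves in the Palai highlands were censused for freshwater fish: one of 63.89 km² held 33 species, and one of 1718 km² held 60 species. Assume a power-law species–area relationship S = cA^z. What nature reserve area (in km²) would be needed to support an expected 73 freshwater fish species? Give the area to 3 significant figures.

z = ln(60/33) / ln(1718/63.89) = 0.5978 / 3.2918 = 0.1816
c = 33 / 63.89^0.1816 = 33 / 2.128 = 15.51
A = (73/15.51)^(1/0.1816) ⇒ ln A = ln(4.707)/0.1816 = 8.5287
A = e^8.5287 ≈ 5058 km²

5060 km²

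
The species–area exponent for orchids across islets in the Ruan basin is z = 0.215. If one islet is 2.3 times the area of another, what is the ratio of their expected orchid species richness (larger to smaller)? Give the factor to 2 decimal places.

1.20

S₂/S₁ = (A₂/A₁)^z = 2.3^0.215
ln(S₂/S₁) = 0.215 × ln 2.3 = 0.215 × 0.8329 = 0.1791
S₂/S₁ = e^0.1791 ≈ 1.196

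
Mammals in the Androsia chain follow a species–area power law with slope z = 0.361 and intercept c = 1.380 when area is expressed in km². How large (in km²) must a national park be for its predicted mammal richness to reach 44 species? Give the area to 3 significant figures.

14600 km²

44 = 1.38 × A^0.361  ⇒  A^0.361 = 44/1.38 = 31.88
ln A = ln(31.88) / 0.361 = 3.4621 / 0.361 = 9.5903
A = e^9.5903 ≈ 14623 km²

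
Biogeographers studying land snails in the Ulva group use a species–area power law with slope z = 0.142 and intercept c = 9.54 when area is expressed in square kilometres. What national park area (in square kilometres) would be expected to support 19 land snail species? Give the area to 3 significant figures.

19 = 9.54 × A^0.142  ⇒  A^0.142 = 19/9.54 = 1.992
ln A = ln(1.992) / 0.142 = 0.6889 / 0.142 = 4.8517
A = e^4.8517 ≈ 128 square kilometres

128 square kilometres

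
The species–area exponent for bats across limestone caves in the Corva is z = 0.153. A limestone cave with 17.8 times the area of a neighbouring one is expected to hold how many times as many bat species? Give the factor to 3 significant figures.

1.55

S₂/S₁ = (A₂/A₁)^z = 17.8^0.153
ln(S₂/S₁) = 0.153 × ln 17.8 = 0.153 × 2.8792 = 0.4405
S₂/S₁ = e^0.4405 ≈ 1.554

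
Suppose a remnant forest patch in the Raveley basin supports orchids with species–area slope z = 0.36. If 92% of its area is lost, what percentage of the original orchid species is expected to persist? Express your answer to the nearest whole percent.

S_new/S_old = (A_new/A_old)^z = 0.08^0.36
= exp(0.36 × ln 0.08) = exp(0.36 × -2.5257) = exp(-0.9093) ≈ 0.4028

40%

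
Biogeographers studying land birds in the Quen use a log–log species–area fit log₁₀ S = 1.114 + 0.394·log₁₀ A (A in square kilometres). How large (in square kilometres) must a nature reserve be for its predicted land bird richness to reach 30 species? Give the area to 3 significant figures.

8.35 square kilometres

30 = 13 × A^0.394  ⇒  A^0.394 = 30/13 = 2.307
ln A = ln(2.307) / 0.394 = 0.8361 / 0.394 = 2.1221
A = e^2.1221 ≈ 8.349 square kilometres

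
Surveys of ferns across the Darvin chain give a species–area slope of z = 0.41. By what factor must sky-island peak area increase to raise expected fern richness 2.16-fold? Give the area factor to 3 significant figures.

(A₂/A₁)^0.41 = 2.16, so A₂/A₁ = 2.16^(1/0.41) = 2.16^2.439
ln(A₂/A₁) = ln 2.16 / 0.41 = 0.7701 / 0.41 = 1.8783
A₂/A₁ = e^1.8783 ≈ 6.542

6.54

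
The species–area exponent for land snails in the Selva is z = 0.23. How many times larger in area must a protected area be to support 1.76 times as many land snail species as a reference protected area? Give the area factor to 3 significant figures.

11.7

(A₂/A₁)^0.23 = 1.76, so A₂/A₁ = 1.76^(1/0.23) = 1.76^4.348
ln(A₂/A₁) = ln 1.76 / 0.23 = 0.5653 / 0.23 = 2.4579
A₂/A₁ = e^2.4579 ≈ 11.68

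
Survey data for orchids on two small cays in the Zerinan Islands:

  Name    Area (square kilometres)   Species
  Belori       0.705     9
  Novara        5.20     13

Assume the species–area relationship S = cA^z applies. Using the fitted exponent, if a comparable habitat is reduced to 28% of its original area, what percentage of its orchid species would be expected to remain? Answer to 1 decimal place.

z = ln(13/9) / ln(5.2/0.705) = 0.3677 / 1.9982 = 0.1840
S_new/S_old = (A_new/A_old)^z = 0.28^0.1840 = exp(0.1840 × -1.2730) = 0.7912

79.1%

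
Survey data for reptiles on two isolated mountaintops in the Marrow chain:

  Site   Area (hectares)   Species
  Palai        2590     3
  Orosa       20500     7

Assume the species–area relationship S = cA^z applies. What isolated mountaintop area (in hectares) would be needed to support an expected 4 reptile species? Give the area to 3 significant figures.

z = ln(7/3) / ln(20500/2590) = 0.8473 / 2.0688 = 0.4096
c = 3 / 2590^0.4096 = 3 / 25 = 0.12
A = (4/0.12)^(1/0.4096) ⇒ ln A = ln(33.34)/0.4096 = 8.5618
A = e^8.5618 ≈ 5228 hectares

5230 hectares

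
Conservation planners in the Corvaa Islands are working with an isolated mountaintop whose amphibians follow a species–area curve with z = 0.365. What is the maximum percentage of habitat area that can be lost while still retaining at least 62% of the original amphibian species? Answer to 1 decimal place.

73.0%

Need (A_new/A_old)^0.365 = 0.62, so A_new/A_old = 0.62^(1/0.365) = 0.62^2.74
ln(A_new/A_old) = ln 0.62 / 0.365 = -0.4780 / 0.365 = -1.3097
A_new/A_old = e^-1.3097 ≈ 0.2699
Fraction that can be lost = 1 − 0.2699 = 0.7301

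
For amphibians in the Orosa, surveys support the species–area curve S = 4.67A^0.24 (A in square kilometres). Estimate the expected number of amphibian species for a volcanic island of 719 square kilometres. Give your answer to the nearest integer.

S = 4.67 × 719^0.24 = 4.67 × 4.849 ≈ 22.64

23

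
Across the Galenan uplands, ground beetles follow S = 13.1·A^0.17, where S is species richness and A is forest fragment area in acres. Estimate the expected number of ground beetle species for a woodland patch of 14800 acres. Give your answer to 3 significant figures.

67.0

S = 13.1 × 14800^0.17
ln S = ln 13.1 + 0.17 × ln 14800 = 2.5726 + 0.17 × 9.6024 = 4.2050
S = e^4.2050 ≈ 67.02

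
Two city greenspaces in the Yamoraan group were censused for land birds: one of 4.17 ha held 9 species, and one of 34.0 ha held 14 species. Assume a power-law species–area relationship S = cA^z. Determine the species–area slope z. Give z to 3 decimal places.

Taking logs: ln S = ln c + z ln A, so z = (ln S₂ − ln S₁)/(ln A₂ − ln A₁).
z = ln(14/9) / ln(34/4.17) = ln(1.556) / ln(8.153) = 0.4418 / 2.0984 = 0.2106

0.211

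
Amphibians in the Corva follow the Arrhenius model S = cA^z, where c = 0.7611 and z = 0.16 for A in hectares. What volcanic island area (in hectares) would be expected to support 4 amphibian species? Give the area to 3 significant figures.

4 = 0.7611 × A^0.16  ⇒  A^0.16 = 4/0.7611 = 5.256
ln A = ln(5.256) / 0.16 = 1.6593 / 0.16 = 10.3705
A = e^10.3705 ≈ 31905 hectares

31900 hectares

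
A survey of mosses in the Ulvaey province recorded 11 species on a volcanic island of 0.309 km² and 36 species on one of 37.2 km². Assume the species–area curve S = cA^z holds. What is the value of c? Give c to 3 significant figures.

z = ln(S₂/S₁) / ln(A₂/A₁) = ln(36/11) / ln(37.2/0.309) = 1.1856 / 4.7907 = 0.2475
c = S₁ / A₁^z = 11 / 0.309^0.2475 = 11 / 0.7478 = 14.71

14.7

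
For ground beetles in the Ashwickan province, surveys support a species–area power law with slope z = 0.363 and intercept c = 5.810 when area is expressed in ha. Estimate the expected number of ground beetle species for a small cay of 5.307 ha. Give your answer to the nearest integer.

S = 5.81 × 5.307^0.363 = 5.81 × 1.833 ≈ 10.65

11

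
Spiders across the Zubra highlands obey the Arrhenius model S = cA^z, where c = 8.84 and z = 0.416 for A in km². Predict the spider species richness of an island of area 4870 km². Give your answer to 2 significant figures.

S = 8.84 × 4870^0.416
ln S = ln 8.84 + 0.416 × ln 4870 = 2.1793 + 0.416 × 8.4908 = 5.7115
S = e^5.7115 ≈ 302.3

300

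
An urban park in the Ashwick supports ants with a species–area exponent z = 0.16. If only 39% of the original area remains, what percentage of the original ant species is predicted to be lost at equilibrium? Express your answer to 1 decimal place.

S_new/S_old = (A_new/A_old)^z = 0.39^0.16
= exp(0.16 × ln 0.39) = exp(0.16 × -0.9416) = exp(-0.1507) ≈ 0.8601
Fraction lost = 1 − 0.8601 = 0.1399

14.0%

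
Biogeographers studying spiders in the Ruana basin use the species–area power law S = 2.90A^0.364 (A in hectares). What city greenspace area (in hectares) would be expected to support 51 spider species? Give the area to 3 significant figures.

51 = 2.9 × A^0.364  ⇒  A^0.364 = 51/2.9 = 17.59
ln A = ln(17.59) / 0.364 = 2.8671 / 0.364 = 7.8767
A = e^7.8767 ≈ 2635 hectares

2640 hectares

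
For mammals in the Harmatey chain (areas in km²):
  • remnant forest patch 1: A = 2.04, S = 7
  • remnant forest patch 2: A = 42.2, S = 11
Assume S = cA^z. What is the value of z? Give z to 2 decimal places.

Taking logs: ln S = ln c + z ln A, so z = (ln S₂ − ln S₁)/(ln A₂ − ln A₁).
z = ln(11/7) / ln(42.2/2.04) = ln(1.571) / ln(20.69) = 0.4520 / 3.0295 = 0.1492

0.15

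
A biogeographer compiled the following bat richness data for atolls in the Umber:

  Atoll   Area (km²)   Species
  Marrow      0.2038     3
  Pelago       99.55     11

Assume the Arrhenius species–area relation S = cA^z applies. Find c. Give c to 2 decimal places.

4.19

z = ln(S₂/S₁) / ln(A₂/A₁) = ln(11/3) / ln(99.55/0.2038) = 1.2993 / 6.1913 = 0.2099
c = S₁ / A₁^z = 3 / 0.2038^0.2099 = 3 / 0.7162 = 4.189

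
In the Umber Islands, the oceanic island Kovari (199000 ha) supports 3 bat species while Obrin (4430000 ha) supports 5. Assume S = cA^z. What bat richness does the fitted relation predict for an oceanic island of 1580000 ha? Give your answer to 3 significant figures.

z = ln(5/3) / ln(4430000/199000) = 0.5108 / 3.1029 = 0.1646
c = 3 / 199000^0.1646 = 3 / 7.453 = 0.4025
S₃ = 0.4025 × 1580000^0.1646 = 0.4025 × 10.48 ≈ 4.219

4.22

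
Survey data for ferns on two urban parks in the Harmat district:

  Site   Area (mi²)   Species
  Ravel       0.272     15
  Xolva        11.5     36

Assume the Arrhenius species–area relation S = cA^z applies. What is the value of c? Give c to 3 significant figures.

z = ln(S₂/S₁) / ln(A₂/A₁) = ln(36/15) / ln(11.5/0.272) = 0.8755 / 3.7443 = 0.2338
c = S₁ / A₁^z = 15 / 0.272^0.2338 = 15 / 0.7376 = 20.34

20.3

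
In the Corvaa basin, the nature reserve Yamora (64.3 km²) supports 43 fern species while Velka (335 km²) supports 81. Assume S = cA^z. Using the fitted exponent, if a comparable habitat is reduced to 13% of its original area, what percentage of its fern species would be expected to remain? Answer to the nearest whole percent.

46%

z = ln(81/43) / ln(335/64.3) = 0.6332 / 1.6506 = 0.3837
S_new/S_old = (A_new/A_old)^z = 0.13^0.3837 = exp(0.3837 × -2.0402) = 0.4572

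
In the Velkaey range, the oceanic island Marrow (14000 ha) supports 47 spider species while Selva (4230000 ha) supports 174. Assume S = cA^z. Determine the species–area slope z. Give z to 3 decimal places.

Taking logs: ln S = ln c + z ln A, so z = (ln S₂ − ln S₁)/(ln A₂ − ln A₁).
z = ln(174/47) / ln(4230000/14000) = ln(3.702) / ln(302.1) = 1.3089 / 5.7109 = 0.2292

0.229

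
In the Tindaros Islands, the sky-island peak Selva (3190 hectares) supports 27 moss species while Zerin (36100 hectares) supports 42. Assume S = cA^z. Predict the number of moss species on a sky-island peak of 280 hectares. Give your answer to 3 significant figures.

z = ln(42/27) / ln(36100/3190) = 0.4418 / 2.4263 = 0.1821
c = 27 / 3190^0.1821 = 27 / 4.346 = 6.213
S₃ = 6.213 × 280^0.1821 = 6.213 × 2.79 ≈ 17.34

17.3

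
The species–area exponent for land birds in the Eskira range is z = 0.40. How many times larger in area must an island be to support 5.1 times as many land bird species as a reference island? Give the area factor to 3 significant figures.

(A₂/A₁)^0.4 = 5.1, so A₂/A₁ = 5.1^(1/0.4) = 5.1^2.5
ln(A₂/A₁) = ln 5.1 / 0.4 = 1.6292 / 0.4 = 4.0731
A₂/A₁ = e^4.0731 ≈ 58.74

58.7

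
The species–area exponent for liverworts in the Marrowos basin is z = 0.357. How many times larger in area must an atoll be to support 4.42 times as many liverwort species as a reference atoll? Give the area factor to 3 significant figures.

64.3

(A₂/A₁)^0.357 = 4.42, so A₂/A₁ = 4.42^(1/0.357) = 4.42^2.801
ln(A₂/A₁) = ln 4.42 / 0.357 = 1.4861 / 0.357 = 4.1629
A₂/A₁ = e^4.1629 ≈ 64.25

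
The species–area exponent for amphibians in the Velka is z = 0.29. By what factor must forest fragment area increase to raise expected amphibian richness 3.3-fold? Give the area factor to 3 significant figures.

61.4

(A₂/A₁)^0.29 = 3.3, so A₂/A₁ = 3.3^(1/0.29) = 3.3^3.448
ln(A₂/A₁) = ln 3.3 / 0.29 = 1.1939 / 0.29 = 4.1170
A₂/A₁ = e^4.1170 ≈ 61.37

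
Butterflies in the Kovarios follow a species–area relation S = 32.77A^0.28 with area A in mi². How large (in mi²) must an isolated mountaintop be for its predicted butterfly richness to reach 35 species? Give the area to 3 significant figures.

35 = 32.77 × A^0.28  ⇒  A^0.28 = 35/32.77 = 1.068
ln A = ln(1.068) / 0.28 = 0.0658 / 0.28 = 0.2351
A = e^0.2351 ≈ 1.265 mi²

1.27 mi²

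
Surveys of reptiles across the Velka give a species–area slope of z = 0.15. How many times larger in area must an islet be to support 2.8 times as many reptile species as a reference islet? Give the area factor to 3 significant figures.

957

(A₂/A₁)^0.15 = 2.8, so A₂/A₁ = 2.8^(1/0.15) = 2.8^6.667
ln(A₂/A₁) = ln 2.8 / 0.15 = 1.0296 / 0.15 = 6.8641
A₂/A₁ = e^6.8641 ≈ 957.3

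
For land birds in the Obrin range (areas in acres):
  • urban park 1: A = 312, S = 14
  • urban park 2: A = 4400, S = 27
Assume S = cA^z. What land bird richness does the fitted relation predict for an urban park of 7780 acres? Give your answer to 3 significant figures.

z = ln(27/14) / ln(4400/312) = 0.6568 / 2.6464 = 0.2482
c = 14 / 312^0.2482 = 14 / 4.159 = 3.366
S₃ = 3.366 × 7780^0.2482 = 3.366 × 9.24 ≈ 31.1

31.1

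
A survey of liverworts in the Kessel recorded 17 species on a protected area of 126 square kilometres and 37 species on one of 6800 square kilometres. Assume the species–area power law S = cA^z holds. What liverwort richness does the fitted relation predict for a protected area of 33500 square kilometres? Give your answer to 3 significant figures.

z = ln(37/17) / ln(6800/126) = 0.7777 / 3.9884 = 0.1950
c = 17 / 126^0.1950 = 17 / 2.568 = 6.621
S₃ = 6.621 × 33500^0.1950 = 6.621 × 7.627 ≈ 50.49

50.5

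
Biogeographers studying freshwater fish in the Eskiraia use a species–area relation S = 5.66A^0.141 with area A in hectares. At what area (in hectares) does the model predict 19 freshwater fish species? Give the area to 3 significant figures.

5370 hectares

19 = 5.66 × A^0.141  ⇒  A^0.141 = 19/5.66 = 3.357
ln A = ln(3.357) / 0.141 = 1.2110 / 0.141 = 8.5888
A = e^8.5888 ≈ 5371 hectares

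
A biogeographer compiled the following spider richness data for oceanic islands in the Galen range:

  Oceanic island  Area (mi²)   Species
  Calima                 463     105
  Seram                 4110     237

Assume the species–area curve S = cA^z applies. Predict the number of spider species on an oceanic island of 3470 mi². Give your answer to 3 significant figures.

223

z = ln(237/105) / ln(4110/463) = 0.8141 / 2.1835 = 0.3728
c = 105 / 463^0.3728 = 105 / 9.86 = 10.65
S₃ = 10.65 × 3470^0.3728 = 10.65 × 20.89 ≈ 222.5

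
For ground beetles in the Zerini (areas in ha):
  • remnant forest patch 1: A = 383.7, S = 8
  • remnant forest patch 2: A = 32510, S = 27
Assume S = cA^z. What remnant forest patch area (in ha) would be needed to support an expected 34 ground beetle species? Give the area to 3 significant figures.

z = ln(27/8) / ln(32510/383.7) = 1.2164 / 4.4394 = 0.2740
c = 8 / 383.7^0.2740 = 8 / 5.105 = 1.567
A = (34/1.567)^(1/0.2740) ⇒ ln A = ln(21.7)/0.2740 = 11.2306
A = e^11.2306 ≈ 75406 ha

75400 ha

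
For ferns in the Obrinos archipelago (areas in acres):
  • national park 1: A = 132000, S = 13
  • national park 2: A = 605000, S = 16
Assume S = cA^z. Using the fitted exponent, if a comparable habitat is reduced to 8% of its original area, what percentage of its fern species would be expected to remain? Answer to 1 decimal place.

70.9%

z = ln(16/13) / ln(605000/132000) = 0.2076 / 1.5224 = 0.1364
S_new/S_old = (A_new/A_old)^z = 0.08^0.1364 = exp(0.1364 × -2.5257) = 0.7086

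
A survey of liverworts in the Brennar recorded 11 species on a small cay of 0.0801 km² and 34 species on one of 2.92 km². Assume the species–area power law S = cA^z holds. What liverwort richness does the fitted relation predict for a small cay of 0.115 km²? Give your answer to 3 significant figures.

z = ln(34/11) / ln(2.92/0.0801) = 1.1285 / 3.5961 = 0.3138
c = 11 / 0.0801^0.3138 = 11 / 0.4528 = 24.29
S₃ = 24.29 × 0.115^0.3138 = 24.29 × 0.5073 ≈ 12.32

12.3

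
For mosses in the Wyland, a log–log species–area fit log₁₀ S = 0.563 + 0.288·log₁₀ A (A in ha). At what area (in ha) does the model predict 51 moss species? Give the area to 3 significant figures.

9420 ha

51 = 3.656 × A^0.288  ⇒  A^0.288 = 51/3.656 = 13.95
ln A = ln(13.95) / 0.288 = 2.6355 / 0.288 = 9.1509
A = e^9.1509 ≈ 9423 ha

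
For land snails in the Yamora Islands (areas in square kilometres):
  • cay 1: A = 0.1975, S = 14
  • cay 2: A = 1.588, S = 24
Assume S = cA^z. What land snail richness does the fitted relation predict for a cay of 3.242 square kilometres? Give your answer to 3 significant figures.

z = ln(24/14) / ln(1.588/0.1975) = 0.5390 / 2.0845 = 0.2586
c = 14 / 0.1975^0.2586 = 14 / 0.6574 = 21.29
S₃ = 21.29 × 3.242^0.2586 = 21.29 × 1.355 ≈ 28.86

28.9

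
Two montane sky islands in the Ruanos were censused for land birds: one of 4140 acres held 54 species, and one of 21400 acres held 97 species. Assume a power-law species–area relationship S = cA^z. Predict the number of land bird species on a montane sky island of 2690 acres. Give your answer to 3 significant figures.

z = ln(97/54) / ln(21400/4140) = 0.5857 / 1.6427 = 0.3566
c = 54 / 4140^0.3566 = 54 / 19.48 = 2.771
S₃ = 2.771 × 2690^0.3566 = 2.771 × 16.71 ≈ 46.3

46.3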